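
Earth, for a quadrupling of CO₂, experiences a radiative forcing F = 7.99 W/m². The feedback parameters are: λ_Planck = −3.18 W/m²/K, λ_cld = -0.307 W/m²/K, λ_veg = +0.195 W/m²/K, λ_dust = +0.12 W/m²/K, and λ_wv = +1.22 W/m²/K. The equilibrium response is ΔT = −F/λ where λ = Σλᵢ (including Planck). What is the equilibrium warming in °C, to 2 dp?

4.09 °C

Net feedback parameter λ = (−3.18) + (-0.307) + (+0.195) + (+0.12) + (+1.22) = -1.952 W/m²/K.
ΔT = −F/λ = −7.99/(-1.952) = 4.09 °C.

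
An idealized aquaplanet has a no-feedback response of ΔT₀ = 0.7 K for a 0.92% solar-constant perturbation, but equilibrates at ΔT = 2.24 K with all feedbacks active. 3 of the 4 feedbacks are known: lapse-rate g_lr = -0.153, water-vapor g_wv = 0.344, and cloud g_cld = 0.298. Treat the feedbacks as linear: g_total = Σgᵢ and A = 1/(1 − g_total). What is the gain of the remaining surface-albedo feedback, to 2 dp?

Amplification A = ΔT/ΔT₀ = 2.24/0.7 = 3.2.
Total gain g = 1 − 1/A = 1 − 1/3.2 = 0.6875.
Known gains sum to -0.153 + 0.344 + 0.298 = 0.489.
g_alb = 0.6875 − 0.489 = 0.20.

0.20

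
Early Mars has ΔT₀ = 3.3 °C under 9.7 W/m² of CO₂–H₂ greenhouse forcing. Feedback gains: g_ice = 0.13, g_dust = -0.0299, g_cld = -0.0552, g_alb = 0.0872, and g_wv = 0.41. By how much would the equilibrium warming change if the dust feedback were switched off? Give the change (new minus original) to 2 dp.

Original: g = 0.5421, ΔT = 3.3/(1−0.5421) = 7.2068 °C.
Without dust: g' = 0.572, ΔT' = 3.3/(1−0.572) = 7.7103 °C.
Change = 7.7103 − 7.2068 = 0.50 °C.

0.50 °C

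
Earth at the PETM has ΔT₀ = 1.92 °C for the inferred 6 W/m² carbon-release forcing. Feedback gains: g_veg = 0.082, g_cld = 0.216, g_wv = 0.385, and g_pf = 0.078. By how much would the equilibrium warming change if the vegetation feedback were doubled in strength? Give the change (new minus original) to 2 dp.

4.20 °C

Original: g = 0.761, ΔT = 1.92/(1−0.761) = 8.0335 °C.
With doubled vegetation: g' = 0.843, ΔT' = 1.92/(1−0.843) = 12.2293 °C.
Change = 12.2293 − 8.0335 = 4.20 °C.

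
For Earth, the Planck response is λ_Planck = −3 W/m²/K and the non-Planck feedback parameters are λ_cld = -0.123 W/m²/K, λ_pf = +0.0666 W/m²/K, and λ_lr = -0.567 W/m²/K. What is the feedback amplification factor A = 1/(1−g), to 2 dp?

Convert to gains: g_cld = -0.123/3 = -0.041; g_pf = 0.0666/3 = 0.0222; g_lr = -0.567/3 = -0.189.
Total gain g = -0.2078.
A = 1/(1 + 0.2078) = 0.83.

0.83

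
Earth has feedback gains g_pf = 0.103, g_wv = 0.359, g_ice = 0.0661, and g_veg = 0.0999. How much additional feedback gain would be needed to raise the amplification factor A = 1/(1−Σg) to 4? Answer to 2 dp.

0.12

Current total gain = 0.628.
Target gain for A = 4: g* = 1 − 1/4 = 0.75.
Additional gain needed = 0.75 − 0.628 = 0.12.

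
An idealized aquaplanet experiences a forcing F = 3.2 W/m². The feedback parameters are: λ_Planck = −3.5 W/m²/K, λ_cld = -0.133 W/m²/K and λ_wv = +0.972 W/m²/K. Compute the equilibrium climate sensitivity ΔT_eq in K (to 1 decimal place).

Net feedback parameter λ = (−3.5) + (-0.133) + (+0.972) = -2.661 W/m²/K.
ΔT = −F/λ = −3.2/(-2.661) = 1.2 K.

1.2 K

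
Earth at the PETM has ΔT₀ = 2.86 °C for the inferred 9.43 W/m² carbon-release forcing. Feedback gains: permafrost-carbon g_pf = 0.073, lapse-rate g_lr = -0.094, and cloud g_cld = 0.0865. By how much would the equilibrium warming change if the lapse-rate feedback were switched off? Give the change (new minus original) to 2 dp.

Original: g = 0.0655, ΔT = 2.86/(1−0.0655) = 3.0605 °C.
Without lapse-rate: g' = 0.1595, ΔT' = 2.86/(1−0.1595) = 3.4027 °C.
Change = 3.4027 − 3.0605 = 0.34 °C.

0.34 °C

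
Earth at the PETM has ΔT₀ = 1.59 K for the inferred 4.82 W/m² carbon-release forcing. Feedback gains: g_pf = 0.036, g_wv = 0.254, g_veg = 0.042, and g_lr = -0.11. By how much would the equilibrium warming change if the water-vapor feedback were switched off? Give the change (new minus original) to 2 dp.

Original: g = 0.222, ΔT = 1.59/(1−0.222) = 2.0437 K.
Without water-vapor: g' = -0.032, ΔT' = 1.59/(1+0.032) = 1.5407 K.
Change = 1.5407 − 2.0437 = -0.50 K.

-0.50 K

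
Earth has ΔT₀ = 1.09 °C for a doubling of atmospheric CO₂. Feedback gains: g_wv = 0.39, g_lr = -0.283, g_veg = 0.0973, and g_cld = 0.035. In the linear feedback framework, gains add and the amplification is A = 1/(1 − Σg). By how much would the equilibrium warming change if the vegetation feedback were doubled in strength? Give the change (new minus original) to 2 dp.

0.21 °C

Original: g = 0.2393, ΔT = 1.09/(1−0.2393) = 1.4329 °C.
With doubled vegetation: g' = 0.3366, ΔT' = 1.09/(1−0.3366) = 1.6431 °C.
Change = 1.6431 − 1.4329 = 0.21 °C.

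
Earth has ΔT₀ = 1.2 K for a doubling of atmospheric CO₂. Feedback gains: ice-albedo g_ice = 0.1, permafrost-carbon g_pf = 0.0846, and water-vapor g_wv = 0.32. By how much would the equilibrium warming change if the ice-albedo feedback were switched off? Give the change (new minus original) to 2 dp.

-0.41 K

Original: g = 0.5046, ΔT = 1.2/(1−0.5046) = 2.4223 K.
Without ice-albedo: g' = 0.4046, ΔT' = 1.2/(1−0.4046) = 2.0155 K.
Change = 2.0155 − 2.4223 = -0.41 K.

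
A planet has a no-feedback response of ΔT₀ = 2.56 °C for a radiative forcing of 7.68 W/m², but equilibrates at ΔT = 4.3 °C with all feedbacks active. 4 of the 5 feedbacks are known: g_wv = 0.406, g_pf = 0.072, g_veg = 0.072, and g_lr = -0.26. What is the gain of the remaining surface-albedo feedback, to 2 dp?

Amplification A = ΔT/ΔT₀ = 4.3/2.56 = 1.68.
Total gain g = 1 − 1/A = 1 − 1/1.68 = 0.4048.
Known gains sum to 0.406 + 0.072 + 0.072 − 0.26 = 0.29.
g_alb = 0.4048 − 0.29 = 0.11.

0.11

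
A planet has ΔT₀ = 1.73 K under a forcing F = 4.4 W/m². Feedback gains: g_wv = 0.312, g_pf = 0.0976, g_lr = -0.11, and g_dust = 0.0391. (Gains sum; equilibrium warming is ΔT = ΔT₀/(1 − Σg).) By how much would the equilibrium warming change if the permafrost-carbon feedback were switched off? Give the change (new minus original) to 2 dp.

Original: g = 0.3387, ΔT = 1.73/(1−0.3387) = 2.6161 K.
Without permafrost-carbon: g' = 0.2411, ΔT' = 1.73/(1−0.2411) = 2.2796 K.
Change = 2.2796 − 2.6161 = -0.34 K.

-0.34 K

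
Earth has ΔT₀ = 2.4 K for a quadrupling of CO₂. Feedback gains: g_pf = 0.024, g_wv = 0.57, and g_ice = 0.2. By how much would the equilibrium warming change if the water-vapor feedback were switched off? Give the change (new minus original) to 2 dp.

-8.56 K

Original: g = 0.794, ΔT = 2.4/(1−0.794) = 11.6505 K.
Without water-vapor: g' = 0.224, ΔT' = 2.4/(1−0.224) = 3.0928 K.
Change = 3.0928 − 11.6505 = -8.56 K.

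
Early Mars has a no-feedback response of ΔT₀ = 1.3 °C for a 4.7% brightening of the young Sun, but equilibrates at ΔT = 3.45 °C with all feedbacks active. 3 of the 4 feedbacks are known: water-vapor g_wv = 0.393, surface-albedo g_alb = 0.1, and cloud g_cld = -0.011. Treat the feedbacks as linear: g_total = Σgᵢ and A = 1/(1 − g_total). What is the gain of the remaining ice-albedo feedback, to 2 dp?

Amplification A = ΔT/ΔT₀ = 3.45/1.3 = 2.654.
Total gain g = 1 − 1/A = 1 − 1/2.654 = 0.6232.
Known gains sum to 0.393 + 0.1 − 0.011 = 0.482.
g_ice = 0.6232 − 0.482 = 0.14.

0.14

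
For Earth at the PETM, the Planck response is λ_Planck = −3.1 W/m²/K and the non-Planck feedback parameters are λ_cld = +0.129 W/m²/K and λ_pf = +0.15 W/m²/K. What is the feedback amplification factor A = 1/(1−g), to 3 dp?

Convert to gains: g_cld = 0.129/3.1 = 0.04161; g_pf = 0.15/3.1 = 0.04839.
Total gain g = 0.09.
A = 1/(1 − 0.09) = 1.099.

1.099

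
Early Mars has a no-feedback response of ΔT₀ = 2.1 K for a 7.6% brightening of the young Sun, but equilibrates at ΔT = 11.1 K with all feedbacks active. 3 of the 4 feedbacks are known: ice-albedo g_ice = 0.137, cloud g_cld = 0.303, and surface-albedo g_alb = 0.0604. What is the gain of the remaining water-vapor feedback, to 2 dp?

0.31

Amplification A = ΔT/ΔT₀ = 11.1/2.1 = 5.286.
Total gain g = 1 − 1/A = 1 − 1/5.286 = 0.8108.
Known gains sum to 0.137 + 0.303 + 0.0604 = 0.5004.
g_wv = 0.8108 − 0.5004 = 0.31.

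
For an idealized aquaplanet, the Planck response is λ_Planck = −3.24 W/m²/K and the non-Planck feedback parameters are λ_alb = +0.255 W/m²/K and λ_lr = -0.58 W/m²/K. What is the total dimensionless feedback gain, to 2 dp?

-0.10

Convert to gains: g_alb = 0.255/3.24 = 0.0787; g_lr = -0.58/3.24 = -0.179.
Total gain g = -0.1003.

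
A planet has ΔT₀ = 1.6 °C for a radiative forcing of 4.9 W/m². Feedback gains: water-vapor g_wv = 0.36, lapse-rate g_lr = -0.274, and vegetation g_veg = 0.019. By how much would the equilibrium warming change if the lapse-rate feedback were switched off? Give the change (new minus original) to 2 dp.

Original: g = 0.105, ΔT = 1.6/(1−0.105) = 1.7877 °C.
Without lapse-rate: g' = 0.379, ΔT' = 1.6/(1−0.379) = 2.5765 °C.
Change = 2.5765 − 1.7877 = 0.79 °C.

0.79 °C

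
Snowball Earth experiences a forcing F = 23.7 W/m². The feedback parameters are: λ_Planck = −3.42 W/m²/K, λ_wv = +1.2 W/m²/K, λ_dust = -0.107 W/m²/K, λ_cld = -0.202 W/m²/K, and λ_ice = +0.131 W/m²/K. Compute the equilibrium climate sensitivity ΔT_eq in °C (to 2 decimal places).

9.88 °C

Net feedback parameter λ = (−3.42) + (+1.2) + (-0.107) + (-0.202) + (+0.131) = -2.398 W/m²/K.
ΔT = −F/λ = −23.7/(-2.398) = 9.88 °C.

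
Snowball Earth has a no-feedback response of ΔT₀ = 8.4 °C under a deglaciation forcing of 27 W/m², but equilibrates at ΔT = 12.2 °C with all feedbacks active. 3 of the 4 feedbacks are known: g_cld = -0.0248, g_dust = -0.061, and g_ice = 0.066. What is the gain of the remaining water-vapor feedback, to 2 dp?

Amplification A = ΔT/ΔT₀ = 12.2/8.4 = 1.452.
Total gain g = 1 − 1/A = 1 − 1/1.452 = 0.3113.
Known gains sum to -0.0248 − 0.061 + 0.066 = -0.0198.
g_wv = 0.3113 + 0.0198 = 0.33.

0.33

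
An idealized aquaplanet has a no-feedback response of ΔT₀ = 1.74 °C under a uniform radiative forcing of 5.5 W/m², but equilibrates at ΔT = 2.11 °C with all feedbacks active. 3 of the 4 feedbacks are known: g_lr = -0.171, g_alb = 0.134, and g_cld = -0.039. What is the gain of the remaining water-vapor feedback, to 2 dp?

0.25

Amplification A = ΔT/ΔT₀ = 2.11/1.74 = 1.213.
Total gain g = 1 − 1/A = 1 − 1/1.213 = 0.1756.
Known gains sum to -0.171 + 0.134 − 0.039 = -0.076.
g_wv = 0.1756 + 0.076 = 0.25.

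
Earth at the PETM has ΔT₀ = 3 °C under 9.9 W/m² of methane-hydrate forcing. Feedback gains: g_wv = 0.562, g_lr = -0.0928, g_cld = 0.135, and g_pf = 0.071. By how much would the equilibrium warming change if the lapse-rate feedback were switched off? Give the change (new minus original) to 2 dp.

Original: g = 0.6752, ΔT = 3/(1−0.6752) = 9.2365 °C.
Without lapse-rate: g' = 0.768, ΔT' = 3/(1−0.768) = 12.9310 °C.
Change = 12.9310 − 9.2365 = 3.69 °C.

3.69 °C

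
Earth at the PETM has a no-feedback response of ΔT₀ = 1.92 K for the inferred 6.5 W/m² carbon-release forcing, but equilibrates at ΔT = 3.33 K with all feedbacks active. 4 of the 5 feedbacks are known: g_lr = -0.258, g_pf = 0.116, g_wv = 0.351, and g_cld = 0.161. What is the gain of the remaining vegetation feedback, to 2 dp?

0.05

Amplification A = ΔT/ΔT₀ = 3.33/1.92 = 1.734.
Total gain g = 1 − 1/A = 1 − 1/1.734 = 0.4233.
Known gains sum to -0.258 + 0.116 + 0.351 + 0.161 = 0.37.
g_veg = 0.4233 − 0.37 = 0.05.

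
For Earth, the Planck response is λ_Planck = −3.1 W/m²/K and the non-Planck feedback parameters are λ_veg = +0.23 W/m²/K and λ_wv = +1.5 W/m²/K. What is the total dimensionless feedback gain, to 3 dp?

Convert to gains: g_veg = 0.23/3.1 = 0.07419; g_wv = 1.5/3.1 = 0.4839.
Total gain g = 0.55809.

0.558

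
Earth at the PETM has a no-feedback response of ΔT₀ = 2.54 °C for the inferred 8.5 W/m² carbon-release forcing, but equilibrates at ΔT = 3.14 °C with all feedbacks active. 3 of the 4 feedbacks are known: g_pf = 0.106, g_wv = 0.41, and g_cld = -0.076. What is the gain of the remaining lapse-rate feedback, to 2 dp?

-0.25

Amplification A = ΔT/ΔT₀ = 3.14/2.54 = 1.236.
Total gain g = 1 − 1/A = 1 − 1/1.236 = 0.1909.
Known gains sum to 0.106 + 0.41 − 0.076 = 0.44.
g_lr = 0.1909 − 0.44 = -0.25.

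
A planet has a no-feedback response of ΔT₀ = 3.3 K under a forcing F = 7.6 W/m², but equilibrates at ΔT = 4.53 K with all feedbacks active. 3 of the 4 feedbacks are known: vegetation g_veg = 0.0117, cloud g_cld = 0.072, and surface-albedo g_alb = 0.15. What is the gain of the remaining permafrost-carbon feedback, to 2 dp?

Amplification A = ΔT/ΔT₀ = 4.53/3.3 = 1.373.
Total gain g = 1 − 1/A = 1 − 1/1.373 = 0.2717.
Known gains sum to 0.0117 + 0.072 + 0.15 = 0.2337.
g_pf = 0.2717 − 0.2337 = 0.04.

0.04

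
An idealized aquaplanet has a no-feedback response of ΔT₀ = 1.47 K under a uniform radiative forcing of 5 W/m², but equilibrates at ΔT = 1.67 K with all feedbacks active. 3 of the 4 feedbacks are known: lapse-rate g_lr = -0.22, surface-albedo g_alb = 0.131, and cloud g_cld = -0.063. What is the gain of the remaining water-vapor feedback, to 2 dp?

Amplification A = ΔT/ΔT₀ = 1.67/1.47 = 1.136.
Total gain g = 1 − 1/A = 1 − 1/1.136 = 0.1197.
Known gains sum to -0.22 + 0.131 − 0.063 = -0.152.
g_wv = 0.1197 + 0.152 = 0.27.

0.27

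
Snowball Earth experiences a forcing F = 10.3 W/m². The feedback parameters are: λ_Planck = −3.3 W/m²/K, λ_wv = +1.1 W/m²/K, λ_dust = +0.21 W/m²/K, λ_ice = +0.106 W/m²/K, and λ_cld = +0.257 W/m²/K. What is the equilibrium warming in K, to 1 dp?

6.3 K

Net feedback parameter λ = (−3.3) + (+1.1) + (+0.21) + (+0.106) + (+0.257) = -1.627 W/m²/K.
ΔT = −F/λ = −10.3/(-1.627) = 6.3 K.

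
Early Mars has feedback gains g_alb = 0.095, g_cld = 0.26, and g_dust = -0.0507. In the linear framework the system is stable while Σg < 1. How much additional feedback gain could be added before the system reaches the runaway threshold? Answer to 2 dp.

Current total gain = 0.095 + 0.26 − 0.0507 = 0.3043.
Margin to runaway = 1 − 0.3043 = 0.70.

0.70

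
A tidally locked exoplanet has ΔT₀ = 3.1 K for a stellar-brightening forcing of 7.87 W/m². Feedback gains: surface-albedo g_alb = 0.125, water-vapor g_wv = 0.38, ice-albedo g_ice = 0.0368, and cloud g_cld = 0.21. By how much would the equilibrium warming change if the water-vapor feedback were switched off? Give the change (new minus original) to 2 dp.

Original: g = 0.7518, ΔT = 3.1/(1−0.7518) = 12.4899 K.
Without water-vapor: g' = 0.3718, ΔT' = 3.1/(1−0.3718) = 4.9347 K.
Change = 4.9347 − 12.4899 = -7.56 K.

-7.56 K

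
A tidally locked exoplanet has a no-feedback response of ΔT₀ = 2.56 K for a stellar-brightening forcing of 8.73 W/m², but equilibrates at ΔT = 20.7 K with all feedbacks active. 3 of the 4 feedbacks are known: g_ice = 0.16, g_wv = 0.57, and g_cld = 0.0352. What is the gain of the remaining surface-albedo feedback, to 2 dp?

Amplification A = ΔT/ΔT₀ = 20.7/2.56 = 8.086.
Total gain g = 1 − 1/A = 1 − 1/8.086 = 0.8763.
Known gains sum to 0.16 + 0.57 + 0.0352 = 0.7652.
g_alb = 0.8763 − 0.7652 = 0.11.

0.11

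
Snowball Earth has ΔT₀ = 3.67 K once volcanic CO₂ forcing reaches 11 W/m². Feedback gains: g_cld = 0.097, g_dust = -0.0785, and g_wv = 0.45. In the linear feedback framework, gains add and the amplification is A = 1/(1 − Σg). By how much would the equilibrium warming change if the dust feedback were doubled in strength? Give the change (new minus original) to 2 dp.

Original: g = 0.4685, ΔT = 3.67/(1−0.4685) = 6.9050 K.
With doubled dust: g' = 0.39, ΔT' = 3.67/(1−0.39) = 6.0164 K.
Change = 6.0164 − 6.9050 = -0.89 K.

-0.89 K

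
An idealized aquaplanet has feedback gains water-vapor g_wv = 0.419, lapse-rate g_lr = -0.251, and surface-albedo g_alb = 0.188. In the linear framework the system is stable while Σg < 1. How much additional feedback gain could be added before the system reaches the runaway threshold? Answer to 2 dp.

Current total gain = 0.419 − 0.251 + 0.188 = 0.356.
Margin to runaway = 1 − 0.356 = 0.64.

0.64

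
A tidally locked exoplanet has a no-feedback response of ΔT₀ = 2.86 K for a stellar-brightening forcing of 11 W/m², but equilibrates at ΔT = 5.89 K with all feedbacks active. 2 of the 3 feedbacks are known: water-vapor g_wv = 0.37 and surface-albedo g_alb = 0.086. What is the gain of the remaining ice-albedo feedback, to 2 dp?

Amplification A = ΔT/ΔT₀ = 5.89/2.86 = 2.059.
Total gain g = 1 − 1/A = 1 − 1/2.059 = 0.5143.
Known gains sum to 0.37 + 0.086 = 0.456.
g_ice = 0.5143 − 0.456 = 0.06.

0.06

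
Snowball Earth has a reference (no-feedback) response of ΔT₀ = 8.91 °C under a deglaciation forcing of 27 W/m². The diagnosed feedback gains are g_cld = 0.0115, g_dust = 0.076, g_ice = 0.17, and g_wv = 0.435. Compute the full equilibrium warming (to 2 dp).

28.98 °C

Total gain g = 0.0115 + 0.076 + 0.17 + 0.435 = 0.6925.
Amplification A = 1/(1 − 0.6925) = 3.252.
ΔT = 8.91 × 3.252 = 28.98 °C.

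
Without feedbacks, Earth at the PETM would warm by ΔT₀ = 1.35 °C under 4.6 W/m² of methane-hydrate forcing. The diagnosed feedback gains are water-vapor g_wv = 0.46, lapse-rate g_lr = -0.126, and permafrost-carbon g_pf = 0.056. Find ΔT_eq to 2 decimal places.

2.21 °C

Total gain g = 0.46 − 0.126 + 0.056 = 0.39.
Amplification A = 1/(1 − 0.39) = 1.639.
ΔT = 1.35 × 1.639 = 2.21 °C.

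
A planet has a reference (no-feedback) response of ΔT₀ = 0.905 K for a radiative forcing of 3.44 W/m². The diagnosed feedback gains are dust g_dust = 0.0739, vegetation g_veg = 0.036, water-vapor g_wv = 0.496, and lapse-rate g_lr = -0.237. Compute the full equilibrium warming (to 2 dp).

Total gain g = 0.0739 + 0.036 + 0.496 − 0.237 = 0.3689.
Amplification A = 1/(1 − 0.3689) = 1.585.
ΔT = 0.905 × 1.585 = 1.43 K.

1.43 K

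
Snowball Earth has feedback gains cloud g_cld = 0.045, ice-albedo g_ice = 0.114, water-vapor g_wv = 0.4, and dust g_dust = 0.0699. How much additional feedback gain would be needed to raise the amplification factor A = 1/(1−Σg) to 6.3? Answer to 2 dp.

0.21

Current total gain = 0.6289.
Target gain for A = 6.3: g* = 1 − 1/6.3 = 0.8413.
Additional gain needed = 0.8413 − 0.6289 = 0.21.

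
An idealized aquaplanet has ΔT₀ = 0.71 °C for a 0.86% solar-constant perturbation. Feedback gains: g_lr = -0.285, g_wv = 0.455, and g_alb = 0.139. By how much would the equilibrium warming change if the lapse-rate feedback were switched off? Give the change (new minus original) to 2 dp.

0.72 °C

Original: g = 0.309, ΔT = 0.71/(1−0.309) = 1.0275 °C.
Without lapse-rate: g' = 0.594, ΔT' = 0.71/(1−0.594) = 1.7488 °C.
Change = 1.7488 − 1.0275 = 0.72 °C.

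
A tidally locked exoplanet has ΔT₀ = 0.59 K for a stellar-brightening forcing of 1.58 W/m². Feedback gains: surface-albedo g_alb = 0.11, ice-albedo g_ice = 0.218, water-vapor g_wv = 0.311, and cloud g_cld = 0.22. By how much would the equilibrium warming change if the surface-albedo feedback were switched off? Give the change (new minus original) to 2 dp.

Original: g = 0.859, ΔT = 0.59/(1−0.859) = 4.1844 K.
Without surface-albedo: g' = 0.749, ΔT' = 0.59/(1−0.749) = 2.3506 K.
Change = 2.3506 − 4.1844 = -1.83 K.

-1.83 K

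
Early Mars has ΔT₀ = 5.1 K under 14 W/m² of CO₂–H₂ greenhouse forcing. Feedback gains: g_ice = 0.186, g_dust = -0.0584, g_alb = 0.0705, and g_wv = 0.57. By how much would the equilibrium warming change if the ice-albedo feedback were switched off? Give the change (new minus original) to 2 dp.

Original: g = 0.7681, ΔT = 5.1/(1−0.7681) = 21.9922 K.
Without ice-albedo: g' = 0.5821, ΔT' = 5.1/(1−0.5821) = 12.2039 K.
Change = 12.2039 − 21.9922 = -9.79 K.

-9.79 K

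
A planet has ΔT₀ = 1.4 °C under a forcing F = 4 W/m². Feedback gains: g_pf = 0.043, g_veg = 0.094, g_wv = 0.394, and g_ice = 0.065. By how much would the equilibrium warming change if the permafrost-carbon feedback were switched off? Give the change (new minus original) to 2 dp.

Original: g = 0.596, ΔT = 1.4/(1−0.596) = 3.4653 °C.
Without permafrost-carbon: g' = 0.553, ΔT' = 1.4/(1−0.553) = 3.1320 °C.
Change = 3.1320 − 3.4653 = -0.33 °C.

-0.33 °C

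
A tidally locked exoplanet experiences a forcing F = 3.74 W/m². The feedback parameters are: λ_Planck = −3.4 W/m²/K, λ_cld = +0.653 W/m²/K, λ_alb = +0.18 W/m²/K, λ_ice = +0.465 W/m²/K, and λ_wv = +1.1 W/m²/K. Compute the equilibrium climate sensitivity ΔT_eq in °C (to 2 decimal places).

Net feedback parameter λ = (−3.4) + (+0.653) + (+0.18) + (+0.465) + (+1.1) = -1.002 W/m²/K.
ΔT = −F/λ = −3.74/(-1.002) = 3.73 °C.

3.73 °C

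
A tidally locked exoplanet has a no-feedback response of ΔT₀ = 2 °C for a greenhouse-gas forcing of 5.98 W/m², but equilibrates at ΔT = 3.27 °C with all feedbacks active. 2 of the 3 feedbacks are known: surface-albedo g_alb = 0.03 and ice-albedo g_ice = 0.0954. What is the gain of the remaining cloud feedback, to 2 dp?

0.26

Amplification A = ΔT/ΔT₀ = 3.27/2 = 1.635.
Total gain g = 1 − 1/A = 1 − 1/1.635 = 0.3884.
Known gains sum to 0.03 + 0.0954 = 0.1254.
g_cld = 0.3884 − 0.1254 = 0.26.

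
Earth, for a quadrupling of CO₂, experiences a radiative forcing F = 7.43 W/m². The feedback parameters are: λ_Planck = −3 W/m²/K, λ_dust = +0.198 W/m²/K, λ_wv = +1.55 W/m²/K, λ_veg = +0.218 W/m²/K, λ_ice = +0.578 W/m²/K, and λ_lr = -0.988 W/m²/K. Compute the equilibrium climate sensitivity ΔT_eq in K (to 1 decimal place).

Net feedback parameter λ = (−3) + (+0.198) + (+1.55) + (+0.218) + (+0.578) + (-0.988) = -1.444 W/m²/K.
ΔT = −F/λ = −7.43/(-1.444) = 5.1 K.

5.1 K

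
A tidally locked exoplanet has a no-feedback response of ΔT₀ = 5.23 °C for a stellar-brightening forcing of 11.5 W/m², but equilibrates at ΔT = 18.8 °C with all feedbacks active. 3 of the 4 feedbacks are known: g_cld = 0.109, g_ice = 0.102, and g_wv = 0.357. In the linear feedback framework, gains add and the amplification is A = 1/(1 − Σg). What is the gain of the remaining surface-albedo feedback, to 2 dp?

0.15

Amplification A = ΔT/ΔT₀ = 18.8/5.23 = 3.595.
Total gain g = 1 − 1/A = 1 − 1/3.595 = 0.7218.
Known gains sum to 0.109 + 0.102 + 0.357 = 0.568.
g_alb = 0.7218 − 0.568 = 0.15.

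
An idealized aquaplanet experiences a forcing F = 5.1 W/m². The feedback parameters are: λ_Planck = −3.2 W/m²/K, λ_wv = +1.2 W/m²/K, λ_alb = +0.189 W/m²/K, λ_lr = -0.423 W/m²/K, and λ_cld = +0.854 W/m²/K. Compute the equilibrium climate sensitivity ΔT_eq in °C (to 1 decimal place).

Net feedback parameter λ = (−3.2) + (+1.2) + (+0.189) + (-0.423) + (+0.854) = -1.38 W/m²/K.
ΔT = −F/λ = −5.1/(-1.38) = 3.7 °C.

3.7 °C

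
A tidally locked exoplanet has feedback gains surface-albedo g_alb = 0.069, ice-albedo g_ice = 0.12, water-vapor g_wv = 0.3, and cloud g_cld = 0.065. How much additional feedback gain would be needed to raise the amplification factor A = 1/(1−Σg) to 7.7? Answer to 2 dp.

0.32

Current total gain = 0.554.
Target gain for A = 7.7: g* = 1 − 1/7.7 = 0.8701.
Additional gain needed = 0.8701 − 0.554 = 0.32.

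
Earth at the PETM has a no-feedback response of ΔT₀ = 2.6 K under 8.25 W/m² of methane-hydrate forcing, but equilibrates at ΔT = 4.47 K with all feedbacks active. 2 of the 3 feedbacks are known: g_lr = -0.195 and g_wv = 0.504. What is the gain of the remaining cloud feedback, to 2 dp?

0.11

Amplification A = ΔT/ΔT₀ = 4.47/2.6 = 1.719.
Total gain g = 1 − 1/A = 1 − 1/1.719 = 0.4183.
Known gains sum to -0.195 + 0.504 = 0.309.
g_cld = 0.4183 − 0.309 = 0.11.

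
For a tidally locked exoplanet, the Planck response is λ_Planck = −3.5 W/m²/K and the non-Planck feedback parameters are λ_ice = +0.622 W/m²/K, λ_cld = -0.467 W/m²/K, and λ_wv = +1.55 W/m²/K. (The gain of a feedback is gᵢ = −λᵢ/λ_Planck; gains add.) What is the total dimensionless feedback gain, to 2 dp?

Convert to gains: g_ice = 0.622/3.5 = 0.1777; g_cld = -0.467/3.5 = -0.1334; g_wv = 1.55/3.5 = 0.4429.
Total gain g = 0.4872.

0.49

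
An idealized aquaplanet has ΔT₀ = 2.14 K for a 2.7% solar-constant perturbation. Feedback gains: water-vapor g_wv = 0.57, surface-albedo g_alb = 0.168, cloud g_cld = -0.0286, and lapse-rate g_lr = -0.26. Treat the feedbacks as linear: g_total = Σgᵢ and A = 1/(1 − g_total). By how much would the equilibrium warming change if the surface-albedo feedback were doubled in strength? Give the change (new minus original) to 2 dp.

Original: g = 0.4494, ΔT = 2.14/(1−0.4494) = 3.8867 K.
With doubled surface-albedo: g' = 0.6174, ΔT' = 2.14/(1−0.6174) = 5.5933 K.
Change = 5.5933 − 3.8867 = 1.71 K.

1.71 K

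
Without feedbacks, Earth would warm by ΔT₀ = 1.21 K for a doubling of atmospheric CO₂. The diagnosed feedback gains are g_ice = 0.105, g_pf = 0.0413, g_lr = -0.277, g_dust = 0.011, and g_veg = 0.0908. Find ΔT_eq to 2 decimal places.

1.18 K

Total gain g = 0.105 + 0.0413 − 0.277 + 0.011 + 0.0908 = -0.0289.
Amplification A = 1/(1 + 0.0289) = 0.9719.
ΔT = 1.21 × 0.9719 = 1.18 K.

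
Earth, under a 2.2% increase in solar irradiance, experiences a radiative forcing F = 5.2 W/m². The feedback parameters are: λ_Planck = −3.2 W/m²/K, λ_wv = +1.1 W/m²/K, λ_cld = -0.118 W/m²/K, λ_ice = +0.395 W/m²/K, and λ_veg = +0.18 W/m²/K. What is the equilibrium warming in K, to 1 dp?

3.2 K

Net feedback parameter λ = (−3.2) + (+1.1) + (-0.118) + (+0.395) + (+0.18) = -1.643 W/m²/K.
ΔT = −F/λ = −5.2/(-1.643) = 3.2 K.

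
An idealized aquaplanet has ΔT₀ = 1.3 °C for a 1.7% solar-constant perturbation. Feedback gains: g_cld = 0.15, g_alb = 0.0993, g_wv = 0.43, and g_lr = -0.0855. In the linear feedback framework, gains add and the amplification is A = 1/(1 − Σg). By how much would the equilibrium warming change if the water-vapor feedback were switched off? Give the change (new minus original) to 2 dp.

-1.65 °C

Original: g = 0.5938, ΔT = 1.3/(1−0.5938) = 3.2004 °C.
Without water-vapor: g' = 0.1638, ΔT' = 1.3/(1−0.1638) = 1.5547 °C.
Change = 1.5547 − 3.2004 = -1.65 °C.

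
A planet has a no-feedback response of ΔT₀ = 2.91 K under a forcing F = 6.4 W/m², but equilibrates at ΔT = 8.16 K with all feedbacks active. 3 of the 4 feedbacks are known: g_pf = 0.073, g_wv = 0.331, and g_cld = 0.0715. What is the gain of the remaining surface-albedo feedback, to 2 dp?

0.17

Amplification A = ΔT/ΔT₀ = 8.16/2.91 = 2.804.
Total gain g = 1 − 1/A = 1 − 1/2.804 = 0.6434.
Known gains sum to 0.073 + 0.331 + 0.0715 = 0.4755.
g_alb = 0.6434 − 0.4755 = 0.17.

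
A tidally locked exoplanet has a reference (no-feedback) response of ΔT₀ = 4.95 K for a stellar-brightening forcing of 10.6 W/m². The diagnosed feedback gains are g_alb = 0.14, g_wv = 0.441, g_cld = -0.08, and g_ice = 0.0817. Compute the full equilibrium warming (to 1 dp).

11.9 K

Total gain g = 0.14 + 0.441 − 0.08 + 0.0817 = 0.5827.
Amplification A = 1/(1 − 0.5827) = 2.396.
ΔT = 4.95 × 2.396 = 11.9 K.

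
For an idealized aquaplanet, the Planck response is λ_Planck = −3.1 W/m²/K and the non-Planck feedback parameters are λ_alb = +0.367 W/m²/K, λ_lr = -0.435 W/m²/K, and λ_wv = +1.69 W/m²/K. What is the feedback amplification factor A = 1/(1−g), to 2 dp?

Convert to gains: g_alb = 0.367/3.1 = 0.1184; g_lr = -0.435/3.1 = -0.1403; g_wv = 1.69/3.1 = 0.5452.
Total gain g = 0.5233.
A = 1/(1 − 0.5233) = 2.10.

2.10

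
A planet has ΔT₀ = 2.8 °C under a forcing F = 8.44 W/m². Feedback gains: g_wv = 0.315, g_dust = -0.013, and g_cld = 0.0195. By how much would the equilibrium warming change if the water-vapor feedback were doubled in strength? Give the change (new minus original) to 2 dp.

Original: g = 0.3215, ΔT = 2.8/(1−0.3215) = 4.1268 °C.
With doubled water-vapor: g' = 0.6365, ΔT' = 2.8/(1−0.6365) = 7.7029 °C.
Change = 7.7029 − 4.1268 = 3.58 °C.

3.58 °C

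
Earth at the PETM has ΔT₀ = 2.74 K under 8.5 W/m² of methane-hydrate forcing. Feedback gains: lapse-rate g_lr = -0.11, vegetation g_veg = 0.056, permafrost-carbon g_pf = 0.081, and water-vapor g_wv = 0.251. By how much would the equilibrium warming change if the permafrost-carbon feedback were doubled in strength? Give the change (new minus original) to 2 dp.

Original: g = 0.278, ΔT = 2.74/(1−0.278) = 3.7950 K.
With doubled permafrost-carbon: g' = 0.359, ΔT' = 2.74/(1−0.359) = 4.2746 K.
Change = 4.2746 − 3.7950 = 0.48 K.

0.48 K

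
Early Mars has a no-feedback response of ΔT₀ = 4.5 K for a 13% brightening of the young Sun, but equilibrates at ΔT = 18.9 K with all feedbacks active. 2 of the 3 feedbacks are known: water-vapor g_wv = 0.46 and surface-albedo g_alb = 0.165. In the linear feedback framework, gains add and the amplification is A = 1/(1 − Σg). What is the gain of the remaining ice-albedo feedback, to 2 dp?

0.14

Amplification A = ΔT/ΔT₀ = 18.9/4.5 = 4.2.
Total gain g = 1 − 1/A = 1 − 1/4.2 = 0.7619.
Known gains sum to 0.46 + 0.165 = 0.625.
g_ice = 0.7619 − 0.625 = 0.14.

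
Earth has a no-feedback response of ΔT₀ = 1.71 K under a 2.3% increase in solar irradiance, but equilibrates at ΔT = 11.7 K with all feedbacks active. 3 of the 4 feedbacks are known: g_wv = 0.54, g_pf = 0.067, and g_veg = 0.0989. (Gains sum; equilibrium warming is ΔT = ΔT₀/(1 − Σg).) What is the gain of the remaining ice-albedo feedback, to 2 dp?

0.15

Amplification A = ΔT/ΔT₀ = 11.7/1.71 = 6.842.
Total gain g = 1 − 1/A = 1 − 1/6.842 = 0.8538.
Known gains sum to 0.54 + 0.067 + 0.0989 = 0.7059.
g_ice = 0.8538 − 0.7059 = 0.15.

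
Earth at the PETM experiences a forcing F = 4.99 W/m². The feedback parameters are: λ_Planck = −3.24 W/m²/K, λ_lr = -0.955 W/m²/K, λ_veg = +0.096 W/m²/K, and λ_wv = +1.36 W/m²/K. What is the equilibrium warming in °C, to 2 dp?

1.82 °C

Net feedback parameter λ = (−3.24) + (-0.955) + (+0.096) + (+1.36) = -2.739 W/m²/K.
ΔT = −F/λ = −4.99/(-2.739) = 1.82 °C.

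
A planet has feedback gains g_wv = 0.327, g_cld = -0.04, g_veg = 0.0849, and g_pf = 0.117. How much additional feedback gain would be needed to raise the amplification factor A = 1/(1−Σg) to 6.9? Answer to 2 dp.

0.37

Current total gain = 0.4889.
Target gain for A = 6.9: g* = 1 − 1/6.9 = 0.8551.
Additional gain needed = 0.8551 − 0.4889 = 0.37.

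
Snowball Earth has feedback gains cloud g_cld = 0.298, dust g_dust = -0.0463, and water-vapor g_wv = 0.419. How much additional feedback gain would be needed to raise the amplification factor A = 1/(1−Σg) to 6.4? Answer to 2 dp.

Current total gain = 0.6707.
Target gain for A = 6.4: g* = 1 − 1/6.4 = 0.8438.
Additional gain needed = 0.8438 − 0.6707 = 0.17.

0.17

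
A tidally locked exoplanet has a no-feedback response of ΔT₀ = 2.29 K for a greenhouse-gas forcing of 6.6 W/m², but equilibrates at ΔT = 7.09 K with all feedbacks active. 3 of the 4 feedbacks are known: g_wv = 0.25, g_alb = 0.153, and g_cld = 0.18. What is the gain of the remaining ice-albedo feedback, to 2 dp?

Amplification A = ΔT/ΔT₀ = 7.09/2.29 = 3.096.
Total gain g = 1 − 1/A = 1 − 1/3.096 = 0.677.
Known gains sum to 0.25 + 0.153 + 0.18 = 0.583.
g_ice = 0.677 − 0.583 = 0.09.

0.09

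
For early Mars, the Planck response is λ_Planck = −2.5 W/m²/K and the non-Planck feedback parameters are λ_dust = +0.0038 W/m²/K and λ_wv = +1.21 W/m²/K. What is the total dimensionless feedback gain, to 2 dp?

0.49

Convert to gains: g_dust = 0.0038/2.5 = 0.00152; g_wv = 1.21/2.5 = 0.484.
Total gain g = 0.48552.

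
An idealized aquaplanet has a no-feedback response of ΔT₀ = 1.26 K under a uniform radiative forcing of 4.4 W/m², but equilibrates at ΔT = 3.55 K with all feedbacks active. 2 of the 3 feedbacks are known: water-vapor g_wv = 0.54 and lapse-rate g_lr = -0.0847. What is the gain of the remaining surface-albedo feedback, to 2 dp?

Amplification A = ΔT/ΔT₀ = 3.55/1.26 = 2.817.
Total gain g = 1 − 1/A = 1 − 1/2.817 = 0.645.
Known gains sum to 0.54 − 0.0847 = 0.4553.
g_alb = 0.645 − 0.4553 = 0.19.

0.19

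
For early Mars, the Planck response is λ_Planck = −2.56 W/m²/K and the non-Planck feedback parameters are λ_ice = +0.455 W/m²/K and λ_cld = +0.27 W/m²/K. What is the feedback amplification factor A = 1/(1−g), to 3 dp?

1.395

Convert to gains: g_ice = 0.455/2.56 = 0.1777; g_cld = 0.27/2.56 = 0.1055.
Total gain g = 0.2832.
A = 1/(1 − 0.2832) = 1.395.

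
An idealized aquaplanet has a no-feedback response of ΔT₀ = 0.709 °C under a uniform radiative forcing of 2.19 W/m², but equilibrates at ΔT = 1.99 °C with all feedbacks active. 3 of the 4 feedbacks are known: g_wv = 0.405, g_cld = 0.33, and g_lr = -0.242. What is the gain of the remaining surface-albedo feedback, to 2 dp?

Amplification A = ΔT/ΔT₀ = 1.99/0.709 = 2.807.
Total gain g = 1 − 1/A = 1 − 1/2.807 = 0.6437.
Known gains sum to 0.405 + 0.33 − 0.242 = 0.493.
g_alb = 0.6437 − 0.493 = 0.15.

0.15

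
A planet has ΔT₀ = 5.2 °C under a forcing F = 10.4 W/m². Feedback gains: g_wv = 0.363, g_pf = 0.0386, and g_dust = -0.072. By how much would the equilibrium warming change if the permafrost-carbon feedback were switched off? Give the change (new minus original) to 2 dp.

-0.42 °C

Original: g = 0.3296, ΔT = 5.2/(1−0.3296) = 7.7566 °C.
Without permafrost-carbon: g' = 0.291, ΔT' = 5.2/(1−0.291) = 7.3343 °C.
Change = 7.3343 − 7.7566 = -0.42 °C.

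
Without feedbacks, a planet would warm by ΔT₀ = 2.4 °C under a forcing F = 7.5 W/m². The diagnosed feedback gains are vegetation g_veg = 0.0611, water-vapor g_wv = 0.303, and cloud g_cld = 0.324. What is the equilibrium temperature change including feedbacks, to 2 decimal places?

Total gain g = 0.0611 + 0.303 + 0.324 = 0.6881.
Amplification A = 1/(1 − 0.6881) = 3.206.
ΔT = 2.4 × 3.206 = 7.69 °C.

7.69 °C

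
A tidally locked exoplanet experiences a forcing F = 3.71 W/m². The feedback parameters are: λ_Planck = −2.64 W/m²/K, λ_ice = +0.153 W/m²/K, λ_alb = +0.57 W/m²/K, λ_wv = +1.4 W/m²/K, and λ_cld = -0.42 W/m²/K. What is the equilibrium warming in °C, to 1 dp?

Net feedback parameter λ = (−2.64) + (+0.153) + (+0.57) + (+1.4) + (-0.42) = -0.937 W/m²/K.
ΔT = −F/λ = −3.71/(-0.937) = 4.0 °C.

4.0 °C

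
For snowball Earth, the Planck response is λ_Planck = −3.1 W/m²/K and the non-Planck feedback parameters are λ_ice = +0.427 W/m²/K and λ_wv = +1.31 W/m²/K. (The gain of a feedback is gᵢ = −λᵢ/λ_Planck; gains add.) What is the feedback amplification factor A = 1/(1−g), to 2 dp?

Convert to gains: g_ice = 0.427/3.1 = 0.1377; g_wv = 1.31/3.1 = 0.4226.
Total gain g = 0.5603.
A = 1/(1 − 0.5603) = 2.27.

2.27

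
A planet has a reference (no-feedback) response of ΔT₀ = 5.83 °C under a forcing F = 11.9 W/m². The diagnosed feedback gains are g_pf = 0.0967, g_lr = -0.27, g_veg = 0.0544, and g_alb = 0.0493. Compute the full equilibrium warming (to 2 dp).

Total gain g = 0.0967 − 0.27 + 0.0544 + 0.0493 = -0.0696.
Amplification A = 1/(1 + 0.0696) = 0.9349.
ΔT = 5.83 × 0.9349 = 5.45 °C.

5.45 °C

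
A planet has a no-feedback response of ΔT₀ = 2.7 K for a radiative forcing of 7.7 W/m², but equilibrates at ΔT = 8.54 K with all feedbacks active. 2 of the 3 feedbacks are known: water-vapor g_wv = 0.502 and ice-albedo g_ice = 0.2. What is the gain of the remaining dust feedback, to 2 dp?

-0.02

Amplification A = ΔT/ΔT₀ = 8.54/2.7 = 3.163.
Total gain g = 1 − 1/A = 1 − 1/3.163 = 0.6838.
Known gains sum to 0.502 + 0.2 = 0.702.
g_dust = 0.6838 − 0.702 = -0.02.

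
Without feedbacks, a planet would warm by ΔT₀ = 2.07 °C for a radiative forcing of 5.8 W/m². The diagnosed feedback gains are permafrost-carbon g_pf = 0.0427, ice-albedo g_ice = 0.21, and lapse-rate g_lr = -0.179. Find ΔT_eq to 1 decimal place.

2.2 °C

Total gain g = 0.0427 + 0.21 − 0.179 = 0.0737.
Amplification A = 1/(1 − 0.0737) = 1.08.
ΔT = 2.07 × 1.08 = 2.2 °C.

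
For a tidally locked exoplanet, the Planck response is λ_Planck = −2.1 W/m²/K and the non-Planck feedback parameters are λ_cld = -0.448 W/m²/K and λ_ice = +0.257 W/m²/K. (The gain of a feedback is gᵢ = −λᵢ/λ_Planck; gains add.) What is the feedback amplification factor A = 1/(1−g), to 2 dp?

Convert to gains: g_cld = -0.448/2.1 = -0.2133; g_ice = 0.257/2.1 = 0.1224.
Total gain g = -0.0909.
A = 1/(1 + 0.0909) = 0.92.

0.92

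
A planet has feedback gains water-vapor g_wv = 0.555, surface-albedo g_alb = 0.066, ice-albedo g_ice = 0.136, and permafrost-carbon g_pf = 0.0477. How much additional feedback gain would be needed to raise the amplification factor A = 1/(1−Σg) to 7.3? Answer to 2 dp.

0.06

Current total gain = 0.8047.
Target gain for A = 7.3: g* = 1 − 1/7.3 = 0.863.
Additional gain needed = 0.863 − 0.8047 = 0.06.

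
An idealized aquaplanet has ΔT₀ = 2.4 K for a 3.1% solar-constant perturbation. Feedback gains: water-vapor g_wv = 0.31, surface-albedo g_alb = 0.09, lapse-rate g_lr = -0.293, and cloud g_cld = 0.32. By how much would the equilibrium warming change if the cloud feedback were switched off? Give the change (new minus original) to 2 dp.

-1.50 K

Original: g = 0.427, ΔT = 2.4/(1−0.427) = 4.1885 K.
Without cloud: g' = 0.107, ΔT' = 2.4/(1−0.107) = 2.6876 K.
Change = 2.6876 − 4.1885 = -1.50 K.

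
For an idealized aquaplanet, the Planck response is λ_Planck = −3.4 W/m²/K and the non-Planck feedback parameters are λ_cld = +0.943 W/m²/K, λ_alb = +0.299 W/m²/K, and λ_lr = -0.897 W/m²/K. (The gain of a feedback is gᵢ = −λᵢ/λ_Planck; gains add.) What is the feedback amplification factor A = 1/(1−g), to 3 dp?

1.113

Convert to gains: g_cld = 0.943/3.4 = 0.2774; g_alb = 0.299/3.4 = 0.08794; g_lr = -0.897/3.4 = -0.2638.
Total gain g = 0.10154.
A = 1/(1 − 0.10154) = 1.113.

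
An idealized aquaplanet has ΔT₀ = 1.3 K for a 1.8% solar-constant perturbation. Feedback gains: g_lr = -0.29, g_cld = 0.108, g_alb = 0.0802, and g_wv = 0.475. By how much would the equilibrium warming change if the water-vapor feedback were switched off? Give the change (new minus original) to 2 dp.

-0.89 K

Original: g = 0.3732, ΔT = 1.3/(1−0.3732) = 2.0740 K.
Without water-vapor: g' = -0.1018, ΔT' = 1.3/(1+0.1018) = 1.1799 K.
Change = 1.1799 − 2.0740 = -0.89 K.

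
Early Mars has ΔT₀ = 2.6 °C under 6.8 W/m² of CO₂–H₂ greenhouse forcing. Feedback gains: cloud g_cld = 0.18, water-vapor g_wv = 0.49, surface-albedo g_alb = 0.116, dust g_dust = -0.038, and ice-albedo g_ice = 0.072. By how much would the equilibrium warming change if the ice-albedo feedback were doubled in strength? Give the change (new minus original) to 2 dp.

Original: g = 0.82, ΔT = 2.6/(1−0.82) = 14.4444 °C.
With doubled ice-albedo: g' = 0.892, ΔT' = 2.6/(1−0.892) = 24.0741 °C.
Change = 24.0741 − 14.4444 = 9.63 °C.

9.63 °C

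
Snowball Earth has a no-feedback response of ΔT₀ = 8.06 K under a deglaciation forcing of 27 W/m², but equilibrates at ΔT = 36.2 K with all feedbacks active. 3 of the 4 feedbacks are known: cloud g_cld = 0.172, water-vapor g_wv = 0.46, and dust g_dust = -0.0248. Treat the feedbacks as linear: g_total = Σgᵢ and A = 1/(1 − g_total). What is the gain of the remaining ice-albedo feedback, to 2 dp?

0.17

Amplification A = ΔT/ΔT₀ = 36.2/8.06 = 4.491.
Total gain g = 1 − 1/A = 1 − 1/4.491 = 0.7773.
Known gains sum to 0.172 + 0.46 − 0.0248 = 0.6072.
g_ice = 0.7773 − 0.6072 = 0.17.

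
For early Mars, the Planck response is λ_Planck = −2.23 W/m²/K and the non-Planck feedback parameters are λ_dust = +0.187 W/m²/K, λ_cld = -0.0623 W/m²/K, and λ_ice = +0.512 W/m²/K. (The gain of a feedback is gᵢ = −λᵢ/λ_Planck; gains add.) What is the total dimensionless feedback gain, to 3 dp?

0.286

Convert to gains: g_dust = 0.187/2.23 = 0.08386; g_cld = -0.0623/2.23 = -0.02794; g_ice = 0.512/2.23 = 0.2296.
Total gain g = 0.28552.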